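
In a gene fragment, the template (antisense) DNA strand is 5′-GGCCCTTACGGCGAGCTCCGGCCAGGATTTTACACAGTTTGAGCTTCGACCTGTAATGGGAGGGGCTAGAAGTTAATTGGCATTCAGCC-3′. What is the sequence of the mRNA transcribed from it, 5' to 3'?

The mRNA has the sequence of the coding strand (reverse complement of the template) with T→U. Reverse complement of GGCCCTTACGGCGAGCTCCGGCCAGGATTTTACACAGTTTGAGCTTCGACCTGTAATGGGAGGGGCTAGAAGTTAATTGGCATTCAGCC is GGCTGAATGCCAATTAACTTCTAGCCCCTCCCATTACAGGTCGAAGCTCAAACTGTGTAAAATCCTGGCCGGAGCTCGCCGTAAGGGCC; then T→U.

5'-GGCUGAAUGCCAAUUAACUUCUAGCCCCUCCCAUUACAGGUCGAAGCUCAAACUGUGUAAAAUCCUGGCCGGAGCUCGCCGUAAGGGCC-3'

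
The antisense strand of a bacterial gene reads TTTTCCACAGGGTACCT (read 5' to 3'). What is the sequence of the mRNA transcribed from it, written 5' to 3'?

The mRNA has the sequence of the coding strand (reverse complement of the template) with T→U. Reverse complement of TTTTCCACAGGGTACCT is AGGTACCCTGTGGAAAA; then T→U.

5′-AGGUACCCUGUGGAAAA-3′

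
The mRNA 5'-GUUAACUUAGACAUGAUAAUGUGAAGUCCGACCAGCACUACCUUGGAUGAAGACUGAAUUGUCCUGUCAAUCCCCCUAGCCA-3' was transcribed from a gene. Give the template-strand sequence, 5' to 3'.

Replace U with T to get the coding DNA strand: GTTAACTTAGACATGATAATGTGAAGTCCGACCAGCACTACCTTGGATGAAGACTGAATTGTCCTGTCAATCCCCCTAGCCA. The template strand is its reverse complement (complement CAATTGAATCTGTACTATTACACTTCAGGCTGGTCGTGATGGAACCTACTTCTGACTTAACAGGACAGTTAGGGGGATCGGT, then reverse).

5'-TGGCTAGGGGGATTGACAGGACAATTCAGTCTTCATCCAAGGTAGTGCTGGTCGGACTTCACATTATCATGTCTAAGTTAAC-3'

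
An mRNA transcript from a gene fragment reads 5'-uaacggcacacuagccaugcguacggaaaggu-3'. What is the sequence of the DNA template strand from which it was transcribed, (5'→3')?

5'-ACCTTTCCGTACGCATGGCTAGTGTGCCGTTA-3'

Replace U with T to get the coding DNA strand: TAACGGCACACTAGCCATGCGTACGGAAAGGT. The template strand is its reverse complement (complement ATTGCCGTGTGATCGGTACGCATGCCTTTCCA, then reverse).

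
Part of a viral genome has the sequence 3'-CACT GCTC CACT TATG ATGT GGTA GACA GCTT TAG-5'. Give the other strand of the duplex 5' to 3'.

5'-GTGACGAGGTGAATACTACACCATCTGTCGAAATC-3'

The strand is given 3'→5', so its complement runs 5'→3' in the same left-to-right order: pair each base A↔T, G↔C.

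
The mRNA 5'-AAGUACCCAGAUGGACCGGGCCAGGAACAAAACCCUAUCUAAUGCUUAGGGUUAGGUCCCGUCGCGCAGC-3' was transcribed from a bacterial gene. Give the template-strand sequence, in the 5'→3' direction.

5′-GCTGCGCGACGGGACCTAACCCTAAGCATTAGATAGGGTTTTGTTCCTGGCCCGGTCCATCTGGGTACTT-3′

Replace U with T to get the coding DNA strand: AAGTACCCAGATGGACCGGGCCAGGAACAAAACCCTATCTAATGCTTAGGGTTAGGTCCCGTCGCGCAGC. The template strand is its reverse complement (complement TTCATGGGTCTACCTGGCCCGGTCCTTGTTTTGGGATAGATTACGAATCCCAATCCAGGGCAGCGCGTCG, then reverse).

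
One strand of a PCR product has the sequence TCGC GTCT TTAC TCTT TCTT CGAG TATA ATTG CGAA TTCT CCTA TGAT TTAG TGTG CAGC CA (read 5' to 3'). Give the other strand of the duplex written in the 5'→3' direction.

5'-TGGCTGCACACTAAATCATAGGAGAATTCGCAATTATACTCGAAGAAAGAGTAAAGACGCGA-3'

The complement of TCGCGTCTTTACTCTTTCTTCGAGTATAATTGCGAATTCTCCTATGATTTAGTGTGCAGCCA is AGCGCAGAAATGAGAAAGAAGCTCATATTAACGCTTAAGAGGATACTAAATCACACGTCGGT (A↔T, G↔C). DNA strands are antiparallel, so the complementary strand runs 3'→5'; reversing gives the 5'→3' form.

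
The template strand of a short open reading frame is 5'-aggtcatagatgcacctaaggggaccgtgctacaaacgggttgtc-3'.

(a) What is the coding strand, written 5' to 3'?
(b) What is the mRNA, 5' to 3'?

(a) The coding strand is the reverse complement of the template: complement TCCAGTATCTACGTGGATTCCCCTGGCACGATGTTTGCCCAACAG, then reverse.
(b) mRNA has the coding-strand sequence with T→U.

(a) 5'-GACAACCCGTTTGTAGCACGGTCCCCTTAGGTGCATCTATGACCT-3'
(b) 5'-GACAACCCGUUUGUAGCACGGUCCCCUUAGGUGCAUCUAUGACCU-3'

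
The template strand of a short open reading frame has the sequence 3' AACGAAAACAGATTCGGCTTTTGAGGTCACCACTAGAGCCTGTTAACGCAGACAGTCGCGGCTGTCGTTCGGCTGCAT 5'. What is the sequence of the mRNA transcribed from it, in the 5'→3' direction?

Reading the template 3'→5' as shown, RNA polymerase pairs each base (A→U, T→A, G↔C) to build mRNA 5'→3' directly.

5'-UUGCUUUUGUCUAAGCCGAAAACUCCAGUGGUGAUCUCGGACAAUUGCGUCUGUCAGCGCCGACAGCAAGCCGACGUA-3'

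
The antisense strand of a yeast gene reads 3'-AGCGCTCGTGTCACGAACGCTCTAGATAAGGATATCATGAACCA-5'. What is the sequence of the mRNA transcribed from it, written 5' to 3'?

5'-UCGCGAGCACAGUGCUUGCGAGAUCUAUUCCUAUAGUACUUGGU-3'

Reading the template 3'→5' as shown, RNA polymerase pairs each base (A→U, T→A, G↔C) to build mRNA 5'→3' directly.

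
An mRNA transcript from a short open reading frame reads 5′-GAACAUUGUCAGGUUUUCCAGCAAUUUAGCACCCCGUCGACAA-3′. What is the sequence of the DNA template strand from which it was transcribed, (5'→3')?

5'-TTGTCGACGGGGTGCTAAATTGCTGGAAAACCTGACAATGTTC-3'

Replace U with T to get the coding DNA strand: GAACATTGTCAGGTTTTCCAGCAATTTAGCACCCCGTCGACAA. The template strand is its reverse complement (complement CTTGTAACAGTCCAAAAGGTCGTTAAATCGTGGGGCAGCTGTT, then reverse).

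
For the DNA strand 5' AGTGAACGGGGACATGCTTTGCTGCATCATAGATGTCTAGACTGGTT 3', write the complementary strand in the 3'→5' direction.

Base-pairing A↔T, G↔C gives the complement. The complementary strand is antiparallel, so paired with a 5'→3' strand it runs 3'→5'.

3'-TCACTTGCCCCTGTACGAAACGACGTAGTATCTACAGATCTGACCAA-5'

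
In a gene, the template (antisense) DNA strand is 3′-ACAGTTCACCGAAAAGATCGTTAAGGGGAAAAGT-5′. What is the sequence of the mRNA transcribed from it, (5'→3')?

5'-UGUCAAGUGGCUUUUCUAGCAAUUCCCCUUUUCA-3'

Reading the template 3'→5' as shown, RNA polymerase pairs each base (A→U, T→A, G↔C) to build mRNA 5'→3' directly.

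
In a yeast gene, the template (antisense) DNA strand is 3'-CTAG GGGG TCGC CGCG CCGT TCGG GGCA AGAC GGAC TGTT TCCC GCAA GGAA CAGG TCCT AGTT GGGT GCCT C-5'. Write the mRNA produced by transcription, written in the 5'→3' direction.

5'-GAUCCCCCAGCGGCGCGGCAAGCCCCGUUCUGCCUGACAAAGGGCGUUCCUUGUCCAGGAUCAACCCACGGAG-3'

Reading the template 3'→5' as shown, RNA polymerase pairs each base (A→U, T→A, G↔C) to build mRNA 5'→3' directly.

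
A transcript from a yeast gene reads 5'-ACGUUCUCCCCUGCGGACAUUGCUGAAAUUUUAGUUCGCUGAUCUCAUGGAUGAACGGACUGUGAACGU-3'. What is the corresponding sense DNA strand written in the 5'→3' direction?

The coding DNA strand has the same 5'→3' sequence as the mRNA with U replaced by T.

5'-ACGTTCTCCCCTGCGGACATTGCTGAAATTTTAGTTCGCTGATCTCATGGATGAACGGACTGTGAACGT-3'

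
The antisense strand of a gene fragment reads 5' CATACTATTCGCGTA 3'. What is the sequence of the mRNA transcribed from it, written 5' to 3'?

5'-UACGCGAAUAGUAUG-3'

The mRNA has the sequence of the coding strand (reverse complement of the template) with T→U. Reverse complement of CATACTATTCGCGTA is TACGCGAATAGTATG; then T→U.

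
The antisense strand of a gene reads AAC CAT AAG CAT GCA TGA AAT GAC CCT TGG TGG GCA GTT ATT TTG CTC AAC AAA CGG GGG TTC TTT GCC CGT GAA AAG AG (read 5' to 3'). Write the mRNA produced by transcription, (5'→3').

The mRNA has the sequence of the coding strand (reverse complement of the template) with T→U. Reverse complement of AACCATAAGCATGCATGAAATGACCCTTGGTGGGCAGTTATTTTGCTCAACAAACGGGGGTTCTTTGCCCGTGAAAAGAG is CTCTTTTCACGGGCAAAGAACCCCCGTTTGTTGAGCAAAATAACTGCCCACCAAGGGTCATTTCATGCATGCTTATGGTT; then T→U.

5'-CUCUUUUCACGGGCAAAGAACCCCCGUUUGUUGAGCAAAAUAACUGCCCACCAAGGGUCAUUUCAUGCAUGCUUAUGGUU-3'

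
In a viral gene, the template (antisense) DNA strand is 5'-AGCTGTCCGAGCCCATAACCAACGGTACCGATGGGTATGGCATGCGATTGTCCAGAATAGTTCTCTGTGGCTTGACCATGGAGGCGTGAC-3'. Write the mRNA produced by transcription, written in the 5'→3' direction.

5'-GUCACGCCUCCAUGGUCAAGCCACAGAGAACUAUUCUGGACAAUCGCAUGCCAUACCCAUCGGUACCGUUGGUUAUGGGCUCGGACAGCU-3'

The mRNA has the sequence of the coding strand (reverse complement of the template) with T→U. Reverse complement of AGCTGTCCGAGCCCATAACCAACGGTACCGATGGGTATGGCATGCGATTGTCCAGAATAGTTCTCTGTGGCTTGACCATGGAGGCGTGAC is GTCACGCCTCCATGGTCAAGCCACAGAGAACTATTCTGGACAATCGCATGCCATACCCATCGGTACCGTTGGTTATGGGCTCGGACAGCT; then T→U.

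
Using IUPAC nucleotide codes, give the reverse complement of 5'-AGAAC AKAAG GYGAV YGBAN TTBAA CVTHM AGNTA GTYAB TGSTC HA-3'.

5′-TDGASCAVTRACTANCTKDABGTTVAANTVCRBTCRCCTTMTGTTCT-3′

Standard pairs A↔T, G↔C; ambiguity codes pair Y↔R, M↔K, S↔S, B↔V, H↔D, N↔N. Complement (TCTTGTMTTCCRCTBRCVTNAAVTTGBADKTCNATCARTVACSAGDT), then reverse for 5'→3'.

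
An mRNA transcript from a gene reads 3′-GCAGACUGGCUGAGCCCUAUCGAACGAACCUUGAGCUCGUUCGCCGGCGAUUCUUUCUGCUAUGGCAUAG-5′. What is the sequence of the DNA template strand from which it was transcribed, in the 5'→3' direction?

Written 5'→3' the mRNA is GAUACGGUAUCGUCUUUCUUAGCGGCCGCUUGCUCGAGUUCCAAGCAAGCUAUCCCGAGUCGGUCAGACG, so the coding DNA strand is GATACGGTATCGTCTTTCTTAGCGGCCGCTTGCTCGAGTTCCAAGCAAGCTATCCCGAGTCGGTCAGACG. The template is its reverse complement.

5'-CGTCTGACCGACTCGGGATAGCTTGCTTGGAACTCGAGCAAGCGGCCGCTAAGAAAGACGATACCGTATC-3'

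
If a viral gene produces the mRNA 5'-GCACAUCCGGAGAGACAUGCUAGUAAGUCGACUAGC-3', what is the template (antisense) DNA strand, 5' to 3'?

5'-GCTAGTCGACTTACTAGCATGTCTCTCCGGATGTGC-3'

Replace U with T to get the coding DNA strand: GCACATCCGGAGAGACATGCTAGTAAGTCGACTAGC. The template strand is its reverse complement (complement CGTGTAGGCCTCTCTGTACGATCATTCAGCTGATCG, then reverse).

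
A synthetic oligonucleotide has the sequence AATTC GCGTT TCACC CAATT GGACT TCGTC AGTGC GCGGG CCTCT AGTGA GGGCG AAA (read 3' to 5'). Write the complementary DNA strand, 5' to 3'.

The strand is given 3'→5', so its complement runs 5'→3' in the same left-to-right order: pair each base A↔T, G↔C.

5'-TTAAGCGCAAAGTGGGTTAACCTGAAGCAGTCACGCGCCCGGAGATCACTCCCGCTTT-3'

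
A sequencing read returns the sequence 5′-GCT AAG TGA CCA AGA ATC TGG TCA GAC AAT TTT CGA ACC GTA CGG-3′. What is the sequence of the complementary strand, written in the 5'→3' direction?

5'-CCGTACGGTTCGAAAATTGTCTGACCAGATTCTTGGTCACTTAGC-3'

The complement of GCTAAGTGACCAAGAATCTGGTCAGACAATTTTCGAACCGTACGG is CGATTCACTGGTTCTTAGACCAGTCTGTTAAAAGCTTGGCATGCC (A↔T, G↔C). DNA strands are antiparallel, so the complementary strand runs 3'→5'; reversing gives the 5'→3' form.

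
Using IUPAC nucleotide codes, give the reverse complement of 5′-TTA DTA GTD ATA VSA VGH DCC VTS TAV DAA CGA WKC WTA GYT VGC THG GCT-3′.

Standard pairs A↔T, G↔C; ambiguity codes pair Y↔R, K↔M, W↔W, S↔S, D↔H, V↔B. Complement (AATHATCAHTATBSTBCDHGGBASATBHTTGCTWMGWATCRABCGADCCGA), then reverse for 5'→3'.

5′-AGCCDAGCBARCTAWGMWTCGTTHBTASABGGHDCBTSBTATHACTAHTAA-3′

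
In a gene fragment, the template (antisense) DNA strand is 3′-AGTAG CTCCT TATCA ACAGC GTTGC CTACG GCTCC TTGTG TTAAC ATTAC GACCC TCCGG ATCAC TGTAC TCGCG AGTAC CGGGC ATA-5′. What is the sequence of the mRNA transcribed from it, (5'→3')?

5'-UCAUCGAGGAAUAGUUGUCGCAACGGAUGCCGAGGAACACAAUUGUAAUGCUGGGAGGCCUAGUGACAUGAGCGCUCAUGGCCCGUAU-3'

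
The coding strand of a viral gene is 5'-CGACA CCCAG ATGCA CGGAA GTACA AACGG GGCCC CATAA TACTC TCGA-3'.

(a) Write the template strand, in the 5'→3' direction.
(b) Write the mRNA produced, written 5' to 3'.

(a) The template strand is the reverse complement of the coding strand: complement GCTGTGGGTCTACGTGCCTTCATGTTTGCCCCGGGGTATTATGAGAGCT, then reverse.
(b) mRNA matches the coding strand with T→U.

(a) 5'-TCGAGAGTATTATGGGGCCCCGTTTGTACTTCCGTGCATCTGGGTGTCG-3'
(b) 5'-CGACACCCAGAUGCACGGAAGUACAAACGGGGCCCCAUAAUACUCUCGA-3'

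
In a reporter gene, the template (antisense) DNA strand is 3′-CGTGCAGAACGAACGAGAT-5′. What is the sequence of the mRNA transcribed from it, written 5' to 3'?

5'-GCACGUCUUGCUUGCUCUA-3'

Reading the template 3'→5' as shown, RNA polymerase pairs each base (A→U, T→A, G↔C) to build mRNA 5'→3' directly.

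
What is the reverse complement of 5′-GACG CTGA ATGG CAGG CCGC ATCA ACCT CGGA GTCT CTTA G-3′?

Complement each base (A↔T, G↔C): CTGCGACTTACCGTCCGGCGTAGTTGGAGCCTCAGAGAATC. Then reverse.

5'-CTAAGAGACTCCGAGGTTGATGCGGCCTGCCATTCAGCGTC-3'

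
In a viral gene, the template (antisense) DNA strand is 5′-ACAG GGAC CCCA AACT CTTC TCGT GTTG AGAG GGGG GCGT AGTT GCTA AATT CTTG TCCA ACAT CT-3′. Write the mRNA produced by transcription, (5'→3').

5′-AGAUGUUGGACAAGAAUUUAGCAACUACGCCCCCCUCUCAACACGAGAAGAGUUUGGGGUCCCUGU-3′

The mRNA has the sequence of the coding strand (reverse complement of the template) with T→U. Reverse complement of ACAGGGACCCCAAACTCTTCTCGTGTTGAGAGGGGGGCGTAGTTGCTAAATTCTTGTCCAACATCT is AGATGTTGGACAAGAATTTAGCAACTACGCCCCCCTCTCAACACGAGAAGAGTTTGGGGTCCCTGT; then T→U.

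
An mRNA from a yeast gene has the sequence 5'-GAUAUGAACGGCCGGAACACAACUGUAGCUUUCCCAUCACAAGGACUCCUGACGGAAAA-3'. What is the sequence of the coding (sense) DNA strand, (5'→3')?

The coding DNA strand has the same 5'→3' sequence as the mRNA with U replaced by T.

5'-GATATGAACGGCCGGAACACAACTGTAGCTTTCCCATCACAAGGACTCCTGACGGAAAA-3'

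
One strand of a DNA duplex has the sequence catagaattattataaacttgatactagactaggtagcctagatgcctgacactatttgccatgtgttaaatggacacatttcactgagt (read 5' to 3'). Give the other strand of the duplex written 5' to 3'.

Pairing A↔T and G↔C gives GTATCTTAATAATATTTGAACTATGATCTGATCCATCGGATCTACGGACTGTGATAAACGGTACACAATTTACCTGTGTAAAGTGACTCA, running 3'→5'. Reverse for the 5'→3' convention.

5'-ACTCAGTGAAATGTGTCCATTTAACACATGGCAAATAGTGTCAGGCATCTAGGCTACCTAGTCTAGTATCAAGTTTATAATAATTCTATG-3'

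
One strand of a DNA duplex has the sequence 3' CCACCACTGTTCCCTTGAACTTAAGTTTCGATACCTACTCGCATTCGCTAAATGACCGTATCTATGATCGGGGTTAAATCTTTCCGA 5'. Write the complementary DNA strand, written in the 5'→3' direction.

5'-GGTGGTGACAAGGGAACTTGAATTCAAAGCTATGGATGAGCGTAAGCGATTTACTGGCATAGATACTAGCCCCAATTTAGAAAGGCT-3'

The strand is given 3'→5', so its complement runs 5'→3' in the same left-to-right order: pair each base A↔T, G↔C.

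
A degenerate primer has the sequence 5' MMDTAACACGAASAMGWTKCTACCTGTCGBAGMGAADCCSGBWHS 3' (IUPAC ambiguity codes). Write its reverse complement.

5'-SDWVCSGGHTTCKCTVCGACAGGTAGMAWCKTSTTCGTGTTAHKK-3'

Standard pairs A↔T, G↔C; ambiguity codes pair M↔K, W↔W, S↔S, B↔V, D↔H. Complement (KKHATTGTGCTTSTKCWAMGATGGACAGCVTCKCTTHGGSCVWDS), then reverse for 5'→3'.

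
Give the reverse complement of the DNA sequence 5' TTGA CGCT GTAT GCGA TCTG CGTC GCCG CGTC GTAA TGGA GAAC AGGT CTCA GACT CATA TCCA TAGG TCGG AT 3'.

5′-ATCCGACCTATGGATATGAGTCTGAGACCTGTTCTCCATTACGACGCGGCGACGCAGATCGCATACAGCGTCAA-3′

Reading the sequence 3'→5' and pairing each base (A↔T, G↔C) gives the reverse complement directly.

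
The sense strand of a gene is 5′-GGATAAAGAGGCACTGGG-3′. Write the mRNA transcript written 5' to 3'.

5'-GGAUAAAGAGGCACUGGG-3'

mRNA has the coding-strand sequence with U in place of T.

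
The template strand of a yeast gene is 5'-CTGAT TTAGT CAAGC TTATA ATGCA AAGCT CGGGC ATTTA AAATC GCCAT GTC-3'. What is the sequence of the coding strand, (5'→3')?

5'-GACATGGCGATTTTAAATGCCCGAGCTTTGCATTATAAGCTTGACTAAATCAG-3'

The coding strand is complementary and antiparallel to the template: take the complement (A↔T, G↔C) and reverse.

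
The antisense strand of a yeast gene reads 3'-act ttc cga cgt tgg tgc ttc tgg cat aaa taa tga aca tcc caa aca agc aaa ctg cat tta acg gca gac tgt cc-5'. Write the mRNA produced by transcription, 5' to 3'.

Reading the template 3'→5' as shown, RNA polymerase pairs each base (A→U, T→A, G↔C) to build mRNA 5'→3' directly.

5'-UGAAAGGCUGCAACCACGAAGACCGUAUUUAUUACUUGUAGGGUUUGUUCGUUUGACGUAAAUUGCCGUCUGACAGG-3'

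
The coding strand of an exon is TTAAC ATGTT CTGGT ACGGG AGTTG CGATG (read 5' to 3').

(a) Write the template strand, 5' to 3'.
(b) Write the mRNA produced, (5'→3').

(a) The template strand is the reverse complement of the coding strand: complement AATTGTACAAGACCATGCCCTCAACGCTAC, then reverse.
(b) mRNA matches the coding strand with T→U.

(a) 5'-CATCGCAACTCCCGTACCAGAACATGTTAA-3'
(b) 5'-UUAACAUGUUCUGGUACGGGAGUUGCGAUG-3'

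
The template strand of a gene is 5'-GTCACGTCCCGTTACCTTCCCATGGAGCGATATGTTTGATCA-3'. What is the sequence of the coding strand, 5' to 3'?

The coding strand is complementary and antiparallel to the template: take the complement (A↔T, G↔C) and reverse.

5'-TGATCAAACATATCGCTCCATGGGAAGGTAACGGGACGTGAC-3'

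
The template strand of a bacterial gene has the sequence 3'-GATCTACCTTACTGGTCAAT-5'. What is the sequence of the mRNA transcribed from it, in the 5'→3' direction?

5'-CUAGAUGGAAUGACCAGUUA-3'

Reading the template 3'→5' as shown, RNA polymerase pairs each base (A→U, T→A, G↔C) to build mRNA 5'→3' directly.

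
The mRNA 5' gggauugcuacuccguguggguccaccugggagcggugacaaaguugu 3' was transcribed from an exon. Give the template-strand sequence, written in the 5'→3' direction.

5'-ACAACTTTGTCACCGCTCCCAGGTGGACCCACACGGAGTAGCAATCCC-3'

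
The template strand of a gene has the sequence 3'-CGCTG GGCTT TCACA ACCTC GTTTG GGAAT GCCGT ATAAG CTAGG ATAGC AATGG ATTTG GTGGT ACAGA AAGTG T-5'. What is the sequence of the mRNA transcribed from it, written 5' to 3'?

5'-GCGACCCGAAAGUGUUGGAGCAAACCCUUACGGCAUAUUCGAUCCUAUCGUUACCUAAACCACCAUGUCUUUCACA-3'

Reading the template 3'→5' as shown, RNA polymerase pairs each base (A→U, T→A, G↔C) to build mRNA 5'→3' directly.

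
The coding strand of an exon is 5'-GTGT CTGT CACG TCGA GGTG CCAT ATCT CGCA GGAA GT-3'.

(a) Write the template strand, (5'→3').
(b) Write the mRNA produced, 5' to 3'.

(a) 5'-ACTTCCTGCGAGATATGGCACCTCGACGTGACAGACAC-3'
(b) 5′-GUGUCUGUCACGUCGAGGUGCCAUAUCUCGCAGGAAGU-3′

(a) The template strand is the reverse complement of the coding strand: complement CACAGACAGTGCAGCTCCACGGTATAGAGCGTCCTTCA, then reverse.
(b) mRNA matches the coding strand with T→U.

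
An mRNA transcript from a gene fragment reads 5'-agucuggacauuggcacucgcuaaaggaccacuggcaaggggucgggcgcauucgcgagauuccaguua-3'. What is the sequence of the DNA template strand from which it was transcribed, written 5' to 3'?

Replace U with T to get the coding DNA strand: AGTCTGGACATTGGCACTCGCTAAAGGACCACTGGCAAGGGGTCGGGCGCATTCGCGAGATTCCAGTTA. The template strand is its reverse complement (complement TCAGACCTGTAACCGTGAGCGATTTCCTGGTGACCGTTCCCCAGCCCGCGTAAGCGCTCTAAGGTCAAT, then reverse).

5'-TAACTGGAATCTCGCGAATGCGCCCGACCCCTTGCCAGTGGTCCTTTAGCGAGTGCCAATGTCCAGACT-3'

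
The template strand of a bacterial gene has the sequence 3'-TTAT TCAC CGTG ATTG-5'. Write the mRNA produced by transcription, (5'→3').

Reading the template 3'→5' as shown, RNA polymerase pairs each base (A→U, T→A, G↔C) to build mRNA 5'→3' directly.

5'-AAUAAGUGGCACUAAC-3'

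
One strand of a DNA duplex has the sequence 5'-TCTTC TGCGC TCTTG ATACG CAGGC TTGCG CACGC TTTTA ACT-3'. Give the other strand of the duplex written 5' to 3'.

5'-AGTTAAAAGCGTGCGCAAGCCTGCGTATCAAGAGCGCAGAAGA-3'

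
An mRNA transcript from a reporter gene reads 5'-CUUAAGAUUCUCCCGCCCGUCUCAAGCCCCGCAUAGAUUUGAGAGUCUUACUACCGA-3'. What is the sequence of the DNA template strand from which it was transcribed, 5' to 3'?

Replace U with T to get the coding DNA strand: CTTAAGATTCTCCCGCCCGTCTCAAGCCCCGCATAGATTTGAGAGTCTTACTACCGA. The template strand is its reverse complement (complement GAATTCTAAGAGGGCGGGCAGAGTTCGGGGCGTATCTAAACTCTCAGAATGATGGCT, then reverse).

5'-TCGGTAGTAAGACTCTCAAATCTATGCGGGGCTTGAGACGGGCGGGAGAATCTTAAG-3'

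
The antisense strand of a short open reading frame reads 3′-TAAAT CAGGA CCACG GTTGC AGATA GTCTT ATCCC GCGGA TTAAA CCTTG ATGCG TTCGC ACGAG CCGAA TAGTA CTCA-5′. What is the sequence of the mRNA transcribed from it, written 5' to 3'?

Reading the template 3'→5' as shown, RNA polymerase pairs each base (A→U, T→A, G↔C) to build mRNA 5'→3' directly.

5'-AUUUAGUCCUGGUGCCAACGUCUAUCAGAAUAGGGCGCCUAAUUUGGAACUACGCAAGCGUGCUCGGCUUAUCAUGAGU-3'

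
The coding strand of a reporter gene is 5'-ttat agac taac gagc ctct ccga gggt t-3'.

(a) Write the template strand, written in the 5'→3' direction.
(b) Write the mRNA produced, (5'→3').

(a) The template strand is the reverse complement of the coding strand: complement AATATCTGATTGCTCGGAGAGGCTCCCAA, then reverse.
(b) mRNA matches the coding strand with T→U.

(a) 5'-AACCCTCGGAGAGGCTCGTTAGTCTATAA-3'
(b) 5'-UUAUAGACUAACGAGCCUCUCCGAGGGUU-3'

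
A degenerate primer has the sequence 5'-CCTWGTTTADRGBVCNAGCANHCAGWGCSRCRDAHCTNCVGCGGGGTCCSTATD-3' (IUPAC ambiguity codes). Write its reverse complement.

5'-HATASGGACCCCGCBGNAGDTHYGYSGCWCTGDNTGCTNGBVCYHTAAACWAGG-3'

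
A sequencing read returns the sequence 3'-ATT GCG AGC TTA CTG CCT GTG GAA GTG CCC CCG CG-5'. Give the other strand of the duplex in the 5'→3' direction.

The strand is given 3'→5', so its complement runs 5'→3' in the same left-to-right order: pair each base A↔T, G↔C.

5'-TAACGCTCGAATGACGGACACCTTCACGGGGGCGC-3'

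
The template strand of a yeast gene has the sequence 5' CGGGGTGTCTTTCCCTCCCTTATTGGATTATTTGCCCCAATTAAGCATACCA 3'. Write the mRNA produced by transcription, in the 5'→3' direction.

5'-UGGUAUGCUUAAUUGGGGCAAAUAAUCCAAUAAGGGAGGGAAAGACACCCCG-3'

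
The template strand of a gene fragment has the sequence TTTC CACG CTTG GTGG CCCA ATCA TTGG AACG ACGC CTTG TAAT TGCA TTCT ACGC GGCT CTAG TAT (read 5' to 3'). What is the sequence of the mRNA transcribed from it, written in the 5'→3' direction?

5′-AUACUAGAGCCGCGUAGAAUGCAAUUACAAGGCGUCGUUCCAAUGAUUGGGCCACCAAGCGUGGAAA-3′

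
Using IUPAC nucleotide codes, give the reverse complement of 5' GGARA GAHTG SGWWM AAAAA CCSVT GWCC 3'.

5'-GGWCABSGGTTTTTKWWCSCADTCTYTCC-3'

Standard pairs A↔T, G↔C; ambiguity codes pair R↔Y, M↔K, W↔W, S↔S, H↔D, V↔B. Complement (CCTYTCTDACSCWWKTTTTTGGSBACWGG), then reverse for 5'→3'.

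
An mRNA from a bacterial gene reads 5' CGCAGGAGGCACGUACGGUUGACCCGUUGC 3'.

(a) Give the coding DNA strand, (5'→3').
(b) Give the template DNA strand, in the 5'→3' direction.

(a) 5'-CGCAGGAGGCACGTACGGTTGACCCGTTGC-3'
(b) 5'-GCAACGGGTCAACCGTACGTGCCTCCTGCG-3'

(a) The coding strand matches the mRNA with U→T.
(b) The template strand is the reverse complement of the coding strand.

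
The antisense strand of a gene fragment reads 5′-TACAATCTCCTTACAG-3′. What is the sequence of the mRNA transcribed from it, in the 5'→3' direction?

5'-CUGUAAGGAGAUUGUA-3'

The mRNA has the sequence of the coding strand (reverse complement of the template) with T→U. Reverse complement of TACAATCTCCTTACAG is CTGTAAGGAGATTGTA; then T→U.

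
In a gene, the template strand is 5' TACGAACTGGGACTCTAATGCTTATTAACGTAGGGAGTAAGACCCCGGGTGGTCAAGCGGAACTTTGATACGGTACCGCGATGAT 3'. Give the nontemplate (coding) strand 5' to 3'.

The coding strand is complementary and antiparallel to the template: take the complement (A↔T, G↔C) and reverse.

5′-ATCATCGCGGTACCGTATCAAAGTTCCGCTTGACCACCCGGGGTCTTACTCCCTACGTTAATAAGCATTAGAGTCCCAGTTCGTA-3′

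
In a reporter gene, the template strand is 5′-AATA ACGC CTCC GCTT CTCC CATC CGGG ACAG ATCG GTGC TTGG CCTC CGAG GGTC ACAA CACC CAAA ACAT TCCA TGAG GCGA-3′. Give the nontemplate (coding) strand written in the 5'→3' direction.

5'-TCGCCTCATGGAATGTTTTGGGTGTTGTGACCCTCGGAGGCCAAGCACCGATCTGTCCCGGATGGGAGAAGCGGAGGCGTTATT-3'

The coding strand is complementary and antiparallel to the template: take the complement (A↔T, G↔C) and reverse.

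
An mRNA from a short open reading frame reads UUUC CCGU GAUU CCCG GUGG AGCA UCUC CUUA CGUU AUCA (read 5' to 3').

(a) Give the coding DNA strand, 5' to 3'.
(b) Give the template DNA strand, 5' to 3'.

(a) The coding strand matches the mRNA with U→T.
(b) The template strand is the reverse complement of the coding strand.

(a) 5'-TTTCCCGTGATTCCCGGTGGAGCATCTCCTTACGTTATCA-3'
(b) 5′-TGATAACGTAAGGAGATGCTCCACCGGGAATCACGGGAAA-3′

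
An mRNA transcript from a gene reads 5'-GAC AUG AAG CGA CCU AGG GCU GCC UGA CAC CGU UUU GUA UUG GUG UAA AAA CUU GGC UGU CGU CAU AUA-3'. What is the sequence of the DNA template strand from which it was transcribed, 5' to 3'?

Replace U with T to get the coding DNA strand: GACATGAAGCGACCTAGGGCTGCCTGACACCGTTTTGTATTGGTGTAAAAACTTGGCTGTCGTCATATA. The template strand is its reverse complement (complement CTGTACTTCGCTGGATCCCGACGGACTGTGGCAAAACATAACCACATTTTTGAACCGACAGCAGTATAT, then reverse).

5'-TATATGACGACAGCCAAGTTTTTACACCAATACAAAACGGTGTCAGGCAGCCCTAGGTCGCTTCATGTC-3'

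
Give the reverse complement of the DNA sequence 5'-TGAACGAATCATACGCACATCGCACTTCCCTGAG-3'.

Reading the sequence 3'→5' and pairing each base (A↔T, G↔C) gives the reverse complement directly.

5'-CTCAGGGAAGTGCGATGTGCGTATGATTCGTTCA-3'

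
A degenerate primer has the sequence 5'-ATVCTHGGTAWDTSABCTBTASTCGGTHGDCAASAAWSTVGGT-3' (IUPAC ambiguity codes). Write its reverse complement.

5'-ACCBASWTTSTTGHCDACCGASTAVAGVTSAHWTACCDAGBAT-3'

Standard pairs A↔T, G↔C; ambiguity codes pair W↔W, S↔S, B↔V, D↔H. Complement (TABGADCCATWHASTVGAVATSAGCCADCHGTTSTTWSABCCA), then reverse for 5'→3'.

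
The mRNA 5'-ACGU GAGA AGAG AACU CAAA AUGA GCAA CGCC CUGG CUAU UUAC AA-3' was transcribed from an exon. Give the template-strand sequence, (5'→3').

5'-TTGTAAATAGCCAGGGCGTTGCTCATTTTGAGTTCTCTTCTCACGT-3'

Replace U with T to get the coding DNA strand: ACGTGAGAAGAGAACTCAAAATGAGCAACGCCCTGGCTATTTACAA. The template strand is its reverse complement (complement TGCACTCTTCTCTTGAGTTTTACTCGTTGCGGGACCGATAAATGTT, then reverse).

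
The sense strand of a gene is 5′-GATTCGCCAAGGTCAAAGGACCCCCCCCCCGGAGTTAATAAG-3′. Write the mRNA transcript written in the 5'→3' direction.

5'-GAUUCGCCAAGGUCAAAGGACCCCCCCCCCGGAGUUAAUAAG-3'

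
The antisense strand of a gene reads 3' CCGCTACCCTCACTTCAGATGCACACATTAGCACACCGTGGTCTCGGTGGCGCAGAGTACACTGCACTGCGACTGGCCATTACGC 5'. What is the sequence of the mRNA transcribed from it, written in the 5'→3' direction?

Reading the template 3'→5' as shown, RNA polymerase pairs each base (A→U, T→A, G↔C) to build mRNA 5'→3' directly.

5'-GGCGAUGGGAGUGAAGUCUACGUGUGUAAUCGUGUGGCACCAGAGCCACCGCGUCUCAUGUGACGUGACGCUGACCGGUAAUGCG-3'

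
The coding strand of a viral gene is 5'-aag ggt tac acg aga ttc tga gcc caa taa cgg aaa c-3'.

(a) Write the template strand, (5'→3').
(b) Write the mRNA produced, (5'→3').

(a) 5'-GTTTCCGTTATTGGGCTCAGAATCTCGTGTAACCCTT-3'
(b) 5'-AAGGGUUACACGAGAUUCUGAGCCCAAUAACGGAAAC-3'

(a) The template strand is the reverse complement of the coding strand: complement TTCCCAATGTGCTCTAAGACTCGGGTTATTGCCTTTG, then reverse.
(b) mRNA matches the coding strand with T→U.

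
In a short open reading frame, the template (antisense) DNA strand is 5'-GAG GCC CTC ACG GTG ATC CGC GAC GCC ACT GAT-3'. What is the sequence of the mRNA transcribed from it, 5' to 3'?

5'-AUCAGUGGCGUCGCGGAUCACCGUGAGGGCCUC-3'

RNA polymerase reads the template 3'→5' and synthesizes mRNA 5'→3' by base-pairing (A→U, T→A, G↔C). The complement of the template is CTCCGGGAGTGCCACTAGGCGCTGCGGTGACTA; antiparallel, so 5'→3' the coding strand is ATCAGTGGCGTCGCGGATCACCGTGAGGGCCTC. Replace T with U for the mRNA.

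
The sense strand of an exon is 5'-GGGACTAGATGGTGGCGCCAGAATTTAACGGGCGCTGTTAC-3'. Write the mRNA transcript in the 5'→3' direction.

5'-GGGACUAGAUGGUGGCGCCAGAAUUUAACGGGCGCUGUUAC-3'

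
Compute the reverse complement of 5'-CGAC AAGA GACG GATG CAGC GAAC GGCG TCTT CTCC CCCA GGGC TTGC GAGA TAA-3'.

Complement each base (A↔T, G↔C): GCTGTTCTCTGCCTACGTCGCTTGCCGCAGAAGAGGGGGTCCCGAACGCTCTATT. Then reverse.

5′-TTATCTCGCAAGCCCTGGGGGAGAAGACGCCGTTCGCTGCATCCGTCTCTTGTCG-3′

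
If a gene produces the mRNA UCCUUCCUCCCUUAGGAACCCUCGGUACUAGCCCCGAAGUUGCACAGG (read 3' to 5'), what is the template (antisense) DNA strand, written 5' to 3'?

Written 5'→3' the mRNA is GGACACGUUGAAGCCCCGAUCAUGGCUCCCAAGGAUUCCCUCCUUCCU, so the coding DNA strand is GGACACGTTGAAGCCCCGATCATGGCTCCCAAGGATTCCCTCCTTCCT. The template is its reverse complement.

5'-AGGAAGGAGGGAATCCTTGGGAGCCATGATCGGGGCTTCAACGTGTCC-3'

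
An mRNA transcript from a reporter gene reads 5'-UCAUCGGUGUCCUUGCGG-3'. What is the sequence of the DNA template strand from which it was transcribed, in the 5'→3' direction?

Replace U with T to get the coding DNA strand: TCATCGGTGTCCTTGCGG. The template strand is its reverse complement (complement AGTAGCCACAGGAACGCC, then reverse).

5'-CCGCAAGGACACCGATGA-3'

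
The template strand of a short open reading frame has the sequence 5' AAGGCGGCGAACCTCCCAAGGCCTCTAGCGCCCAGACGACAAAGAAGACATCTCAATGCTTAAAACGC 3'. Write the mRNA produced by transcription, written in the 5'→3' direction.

5′-GCGUUUUAAGCAUUGAGAUGUCUUCUUUGUCGUCUGGGCGCUAGAGGCCUUGGGAGGUUCGCCGCCUU-3′

RNA polymerase reads the template 3'→5' and synthesizes mRNA 5'→3' by base-pairing (A→U, T→A, G↔C). The complement of the template is TTCCGCCGCTTGGAGGGTTCCGGAGATCGCGGGTCTGCTGTTTCTTCTGTAGAGTTACGAATTTTGCG; antiparallel, so 5'→3' the coding strand is GCGTTTTAAGCATTGAGATGTCTTCTTTGTCGTCTGGGCGCTAGAGGCCTTGGGAGGTTCGCCGCCTT. Replace T with U for the mRNA.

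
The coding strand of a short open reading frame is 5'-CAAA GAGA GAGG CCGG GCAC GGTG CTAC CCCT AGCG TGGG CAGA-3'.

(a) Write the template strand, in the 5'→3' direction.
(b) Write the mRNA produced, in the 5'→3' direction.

(a) The template strand is the reverse complement of the coding strand: complement GTTTCTCTCTCCGGCCCGTGCCACGATGGGGATCGCACCCGTCT, then reverse.
(b) mRNA matches the coding strand with T→U.

(a) 5'-TCTGCCCACGCTAGGGGTAGCACCGTGCCCGGCCTCTCTCTTTG-3'
(b) 5'-CAAAGAGAGAGGCCGGGCACGGUGCUACCCCUAGCGUGGGCAGA-3'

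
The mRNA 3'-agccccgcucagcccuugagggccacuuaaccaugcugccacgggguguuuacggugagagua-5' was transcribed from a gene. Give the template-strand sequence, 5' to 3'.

Written 5'→3' the mRNA is AUGAGAGUGGCAUUUGUGGGGCACCGUCGUACCAAUUCACCGGGAGUUCCCGACUCGCCCCGA, so the coding DNA strand is ATGAGAGTGGCATTTGTGGGGCACCGTCGTACCAATTCACCGGGAGTTCCCGACTCGCCCCGA. The template is its reverse complement.

5'-TCGGGGCGAGTCGGGAACTCCCGGTGAATTGGTACGACGGTGCCCCACAAATGCCACTCTCAT-3'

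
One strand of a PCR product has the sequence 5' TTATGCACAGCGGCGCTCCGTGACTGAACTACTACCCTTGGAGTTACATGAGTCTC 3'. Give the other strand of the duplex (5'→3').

Pairing A↔T and G↔C gives AATACGTGTCGCCGCGAGGCACTGACTTGATGATGGGAACCTCAATGTACTCAGAG, running 3'→5'. Reverse for the 5'→3' convention.

5'-GAGACTCATGTAACTCCAAGGGTAGTAGTTCAGTCACGGAGCGCCGCTGTGCATAA-3'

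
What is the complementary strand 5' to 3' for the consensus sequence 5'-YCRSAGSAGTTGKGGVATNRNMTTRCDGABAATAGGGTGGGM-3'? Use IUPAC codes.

Standard pairs A↔T, G↔C; ambiguity codes pair R↔Y, M↔K, S↔S, B↔V, D↔H, N↔N. Complement (RGYSTCSTCAACMCCBTANYNKAAYGHCTVTTATCCCACCCK), then reverse for 5'→3'.

5'-KCCCACCCTATTVTCHGYAAKNYNATBCCMCAACTSCTSYGR-3'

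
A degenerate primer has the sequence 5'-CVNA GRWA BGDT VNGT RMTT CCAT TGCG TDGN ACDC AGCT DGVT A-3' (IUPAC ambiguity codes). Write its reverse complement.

Standard pairs A↔T, G↔C; ambiguity codes pair R↔Y, M↔K, W↔W, B↔V, D↔H, N↔N. Complement (GBNTCYWTVCHABNCAYKAAGGTAACGCAHCNTGHGTCGAHCBAT), then reverse for 5'→3'.

5'-TABCHAGCTGHGTNCHACGCAATGGAAKYACNBAHCVTWYCTNBG-3'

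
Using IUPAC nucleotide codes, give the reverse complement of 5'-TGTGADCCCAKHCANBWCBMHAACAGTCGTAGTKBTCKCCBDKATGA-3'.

Standard pairs A↔T, G↔C; ambiguity codes pair M↔K, W↔W, B↔V, D↔H, N↔N. Complement (ACACTHGGGTMDGTNVWGVKDTTGTCAGCATCAMVAGMGGVHMTACT), then reverse for 5'→3'.

5'-TCATMHVGGMGAVMACTACGACTGTTDKVGWVNTGDMTGGGHTCACA-3'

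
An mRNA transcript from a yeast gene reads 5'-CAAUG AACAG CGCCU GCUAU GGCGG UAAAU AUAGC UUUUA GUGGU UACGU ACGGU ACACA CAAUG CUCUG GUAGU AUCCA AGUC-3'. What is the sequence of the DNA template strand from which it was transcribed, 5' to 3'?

Replace U with T to get the coding DNA strand: CAATGAACAGCGCCTGCTATGGCGGTAAATATAGCTTTTAGTGGTTACGTACGGTACACACAATGCTCTGGTAGTATCCAAGTC. The template strand is its reverse complement (complement GTTACTTGTCGCGGACGATACCGCCATTTATATCGAAAATCACCAATGCATGCCATGTGTGTTACGAGACCATCATAGGTTCAG, then reverse).

5′-GACTTGGATACTACCAGAGCATTGTGTGTACCGTACGTAACCACTAAAAGCTATATTTACCGCCATAGCAGGCGCTGTTCATTG-3′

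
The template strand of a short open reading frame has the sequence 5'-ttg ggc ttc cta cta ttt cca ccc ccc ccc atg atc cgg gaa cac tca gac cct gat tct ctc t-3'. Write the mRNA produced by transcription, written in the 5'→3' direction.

The mRNA has the sequence of the coding strand (reverse complement of the template) with T→U. Reverse complement of TTGGGCTTCCTACTATTTCCACCCCCCCCCATGATCCGGGAACACTCAGACCCTGATTCTCTCT is AGAGAGAATCAGGGTCTGAGTGTTCCCGGATCATGGGGGGGGGTGGAAATAGTAGGAAGCCCAA; then T→U.

5'-AGAGAGAAUCAGGGUCUGAGUGUUCCCGGAUCAUGGGGGGGGGUGGAAAUAGUAGGAAGCCCAA-3'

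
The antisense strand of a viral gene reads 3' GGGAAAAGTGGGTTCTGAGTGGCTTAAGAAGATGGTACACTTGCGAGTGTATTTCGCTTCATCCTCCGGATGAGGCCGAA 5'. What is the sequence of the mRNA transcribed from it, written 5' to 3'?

5'-CCCUUUUCACCCAAGACUCACCGAAUUCUUCUACCAUGUGAACGCUCACAUAAAGCGAAGUAGGAGGCCUACUCCGGCUU-3'

Reading the template 3'→5' as shown, RNA polymerase pairs each base (A→U, T→A, G↔C) to build mRNA 5'→3' directly.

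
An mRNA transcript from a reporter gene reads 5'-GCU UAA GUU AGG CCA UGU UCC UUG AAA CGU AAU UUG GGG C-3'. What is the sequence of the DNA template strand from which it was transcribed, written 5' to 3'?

5′-GCCCCAAATTACGTTTCAAGGAACATGGCCTAACTTAAGC-3′

Replace U with T to get the coding DNA strand: GCTTAAGTTAGGCCATGTTCCTTGAAACGTAATTTGGGGC. The template strand is its reverse complement (complement CGAATTCAATCCGGTACAAGGAACTTTGCATTAAACCCCG, then reverse).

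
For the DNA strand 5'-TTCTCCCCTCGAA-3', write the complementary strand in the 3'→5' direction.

3'-AAGAGGGGAGCTT-5'

Base-pairing A↔T, G↔C gives the complement. The complementary strand is antiparallel, so paired with a 5'→3' strand it runs 3'→5'.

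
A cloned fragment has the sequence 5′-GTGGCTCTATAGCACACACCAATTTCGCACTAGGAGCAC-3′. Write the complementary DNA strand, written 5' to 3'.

5'-GTGCTCCTAGTGCGAAATTGGTGTGTGCTATAGAGCCAC-3'

The complement of GTGGCTCTATAGCACACACCAATTTCGCACTAGGAGCAC is CACCGAGATATCGTGTGTGGTTAAAGCGTGATCCTCGTG (A↔T, G↔C). DNA strands are antiparallel, so the complementary strand runs 3'→5'; reversing gives the 5'→3' form.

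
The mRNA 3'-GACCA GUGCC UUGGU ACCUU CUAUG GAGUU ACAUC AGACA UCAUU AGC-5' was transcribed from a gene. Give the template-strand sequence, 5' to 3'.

Written 5'→3' the mRNA is CGAUUACUACAGACUACAUUGAGGUAUCUUCCAUGGUUCCGUGACCAG, so the coding DNA strand is CGATTACTACAGACTACATTGAGGTATCTTCCATGGTTCCGTGACCAG. The template is its reverse complement.

5'-CTGGTCACGGAACCATGGAAGATACCTCAATGTAGTCTGTAGTAATCG-3'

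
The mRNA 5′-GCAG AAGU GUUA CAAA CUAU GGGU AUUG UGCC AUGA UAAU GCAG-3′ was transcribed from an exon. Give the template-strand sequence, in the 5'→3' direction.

5'-CTGCATTATCATGGCACAATACCCATAGTTTGTAACACTTCTGC-3'

Replace U with T to get the coding DNA strand: GCAGAAGTGTTACAAACTATGGGTATTGTGCCATGATAATGCAG. The template strand is its reverse complement (complement CGTCTTCACAATGTTTGATACCCATAACACGGTACTATTACGTC, then reverse).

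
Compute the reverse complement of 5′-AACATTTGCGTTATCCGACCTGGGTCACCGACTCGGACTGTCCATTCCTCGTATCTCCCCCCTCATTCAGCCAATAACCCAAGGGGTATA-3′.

5'-TATACCCCTTGGGTTATTGGCTGAATGAGGGGGGAGATACGAGGAATGGACAGTCCGAGTCGGTGACCCAGGTCGGATAACGCAAATGTT-3'

Complement each base (A↔T, G↔C): TTGTAAACGCAATAGGCTGGACCCAGTGGCTGAGCCTGACAGGTAAGGAGCATAGAGGGGGGAGTAAGTCGGTTATTGGGTTCCCCATAT. Then reverse.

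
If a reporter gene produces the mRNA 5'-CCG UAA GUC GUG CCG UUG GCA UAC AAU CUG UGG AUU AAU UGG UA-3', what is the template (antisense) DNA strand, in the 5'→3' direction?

5'-TACCAATTAATCCACAGATTGTATGCCAACGGCACGACTTACGG-3'

Replace U with T to get the coding DNA strand: CCGTAAGTCGTGCCGTTGGCATACAATCTGTGGATTAATTGGTA. The template strand is its reverse complement (complement GGCATTCAGCACGGCAACCGTATGTTAGACACCTAATTAACCAT, then reverse).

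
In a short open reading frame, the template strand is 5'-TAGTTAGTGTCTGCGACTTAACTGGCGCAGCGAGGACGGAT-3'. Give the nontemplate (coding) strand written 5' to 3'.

5'-ATCCGTCCTCGCTGCGCCAGTTAAGTCGCAGACACTAACTA-3'

The coding strand is complementary and antiparallel to the template: take the complement (A↔T, G↔C) and reverse.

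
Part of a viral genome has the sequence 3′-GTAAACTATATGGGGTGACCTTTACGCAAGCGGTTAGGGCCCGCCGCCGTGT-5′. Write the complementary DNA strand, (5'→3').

The strand is given 3'→5', so its complement runs 5'→3' in the same left-to-right order: pair each base A↔T, G↔C.

5'-CATTTGATATACCCCACTGGAAATGCGTTCGCCAATCCCGGGCGGCGGCACA-3'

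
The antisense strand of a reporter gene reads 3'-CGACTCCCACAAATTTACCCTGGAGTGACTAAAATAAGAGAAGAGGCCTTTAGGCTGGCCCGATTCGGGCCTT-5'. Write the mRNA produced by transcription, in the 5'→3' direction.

Reading the template 3'→5' as shown, RNA polymerase pairs each base (A→U, T→A, G↔C) to build mRNA 5'→3' directly.

5'-GCUGAGGGUGUUUAAAUGGGACCUCACUGAUUUUAUUCUCUUCUCCGGAAAUCCGACCGGGCUAAGCCCGGAA-3'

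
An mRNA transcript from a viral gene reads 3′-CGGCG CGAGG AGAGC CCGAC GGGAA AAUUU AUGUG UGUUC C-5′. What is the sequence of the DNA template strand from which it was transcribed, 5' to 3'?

Written 5'→3' the mRNA is CCUUGUGUGUAUUUAAAAGGGCAGCCCGAGAGGAGCGCGGC, so the coding DNA strand is CCTTGTGTGTATTTAAAAGGGCAGCCCGAGAGGAGCGCGGC. The template is its reverse complement.

5'-GCCGCGCTCCTCTCGGGCTGCCCTTTTAAATACACACAAGG-3'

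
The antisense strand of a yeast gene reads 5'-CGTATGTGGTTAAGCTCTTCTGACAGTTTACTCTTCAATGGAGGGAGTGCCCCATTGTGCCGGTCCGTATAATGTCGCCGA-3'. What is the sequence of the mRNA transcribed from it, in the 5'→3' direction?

RNA polymerase reads the template 3'→5' and synthesizes mRNA 5'→3' by base-pairing (A→U, T→A, G↔C). The complement of the template is GCATACACCAATTCGAGAAGACTGTCAAATGAGAAGTTACCTCCCTCACGGGGTAACACGGCCAGGCATATTACAGCGGCT; antiparallel, so 5'→3' the coding strand is TCGGCGACATTATACGGACCGGCACAATGGGGCACTCCCTCCATTGAAGAGTAAACTGTCAGAAGAGCTTAACCACATACG. Replace T with U for the mRNA.

5′-UCGGCGACAUUAUACGGACCGGCACAAUGGGGCACUCCCUCCAUUGAAGAGUAAACUGUCAGAAGAGCUUAACCACAUACG-3′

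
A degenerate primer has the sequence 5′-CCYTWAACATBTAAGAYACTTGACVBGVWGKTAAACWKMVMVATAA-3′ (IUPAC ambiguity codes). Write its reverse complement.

5'-TTATBKBKMWGTTTAMCWBCVBGTCAAGTRTCTTAVATGTTWARGG-3'

Standard pairs A↔T, G↔C; ambiguity codes pair Y↔R, M↔K, W↔W, B↔V. Complement (GGRAWTTGTAVATTCTRTGAACTGBVCBWCMATTTGWMKBKBTATT), then reverse for 5'→3'.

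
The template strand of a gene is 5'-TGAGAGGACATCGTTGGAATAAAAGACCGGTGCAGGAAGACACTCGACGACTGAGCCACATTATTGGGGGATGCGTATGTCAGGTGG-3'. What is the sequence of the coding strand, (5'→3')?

5′-CCACCTGACATACGCATCCCCCAATAATGTGGCTCAGTCGTCGAGTGTCTTCCTGCACCGGTCTTTTATTCCAACGATGTCCTCTCA-3′

The coding strand is complementary and antiparallel to the template: take the complement (A↔T, G↔C) and reverse.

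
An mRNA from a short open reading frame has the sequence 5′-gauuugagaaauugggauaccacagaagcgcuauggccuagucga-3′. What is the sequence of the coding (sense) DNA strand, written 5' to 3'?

The coding DNA strand has the same 5'→3' sequence as the mRNA with U replaced by T.

5'-GATTTGAGAAATTGGGATACCACAGAAGCGCTATGGCCTAGTCGA-3'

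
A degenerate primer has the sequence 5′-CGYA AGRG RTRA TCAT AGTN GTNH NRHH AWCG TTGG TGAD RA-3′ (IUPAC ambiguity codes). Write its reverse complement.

Standard pairs A↔T, G↔C; ambiguity codes pair R↔Y, W↔W, D↔H, N↔N. Complement (GCRTTCYCYAYTAGTATCANCANDNYDDTWGCAACCACTHYT), then reverse for 5'→3'.

5′-TYHTCACCAACGWTDDYNDNACNACTATGATYAYCYCTTRCG-3′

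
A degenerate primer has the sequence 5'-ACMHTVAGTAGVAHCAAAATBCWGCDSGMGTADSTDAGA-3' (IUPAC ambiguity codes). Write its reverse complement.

Standard pairs A↔T, G↔C; ambiguity codes pair M↔K, W↔W, S↔S, B↔V, D↔H. Complement (TGKDABTCATCBTDGTTTTAVGWCGHSCKCATHSAHTCT), then reverse for 5'→3'.

5'-TCTHASHTACKCSHGCWGVATTTTGDTBCTACTBADKGT-3'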